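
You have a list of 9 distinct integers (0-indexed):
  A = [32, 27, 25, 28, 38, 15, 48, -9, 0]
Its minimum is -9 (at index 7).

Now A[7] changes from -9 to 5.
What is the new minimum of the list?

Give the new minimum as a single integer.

Answer: 0

Derivation:
Old min = -9 (at index 7)
Change: A[7] -9 -> 5
Changed element WAS the min. Need to check: is 5 still <= all others?
  Min of remaining elements: 0
  New min = min(5, 0) = 0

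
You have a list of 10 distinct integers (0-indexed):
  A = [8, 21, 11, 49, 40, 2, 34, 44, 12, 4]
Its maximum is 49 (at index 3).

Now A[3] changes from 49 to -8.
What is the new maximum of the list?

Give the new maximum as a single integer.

Old max = 49 (at index 3)
Change: A[3] 49 -> -8
Changed element WAS the max -> may need rescan.
  Max of remaining elements: 44
  New max = max(-8, 44) = 44

Answer: 44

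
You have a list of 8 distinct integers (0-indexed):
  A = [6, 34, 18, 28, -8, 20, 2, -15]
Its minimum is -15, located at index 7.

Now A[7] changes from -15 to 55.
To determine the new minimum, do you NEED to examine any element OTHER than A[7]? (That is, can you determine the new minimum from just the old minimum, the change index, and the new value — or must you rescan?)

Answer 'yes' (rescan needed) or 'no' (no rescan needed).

Answer: yes

Derivation:
Old min = -15 at index 7
Change at index 7: -15 -> 55
Index 7 WAS the min and new value 55 > old min -15. Must rescan other elements to find the new min.
Needs rescan: yes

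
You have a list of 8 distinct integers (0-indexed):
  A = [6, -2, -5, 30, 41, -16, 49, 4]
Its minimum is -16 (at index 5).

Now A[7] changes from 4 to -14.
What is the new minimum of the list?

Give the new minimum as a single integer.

Old min = -16 (at index 5)
Change: A[7] 4 -> -14
Changed element was NOT the old min.
  New min = min(old_min, new_val) = min(-16, -14) = -16

Answer: -16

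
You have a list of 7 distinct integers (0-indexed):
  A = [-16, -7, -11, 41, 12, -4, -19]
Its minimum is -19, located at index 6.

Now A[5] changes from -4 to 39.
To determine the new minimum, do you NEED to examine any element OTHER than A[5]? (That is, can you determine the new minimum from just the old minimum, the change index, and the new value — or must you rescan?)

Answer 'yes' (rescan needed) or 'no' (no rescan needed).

Old min = -19 at index 6
Change at index 5: -4 -> 39
Index 5 was NOT the min. New min = min(-19, 39). No rescan of other elements needed.
Needs rescan: no

Answer: no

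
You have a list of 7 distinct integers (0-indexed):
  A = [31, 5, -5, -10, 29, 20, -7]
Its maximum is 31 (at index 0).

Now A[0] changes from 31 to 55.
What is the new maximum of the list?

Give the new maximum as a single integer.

Answer: 55

Derivation:
Old max = 31 (at index 0)
Change: A[0] 31 -> 55
Changed element WAS the max -> may need rescan.
  Max of remaining elements: 29
  New max = max(55, 29) = 55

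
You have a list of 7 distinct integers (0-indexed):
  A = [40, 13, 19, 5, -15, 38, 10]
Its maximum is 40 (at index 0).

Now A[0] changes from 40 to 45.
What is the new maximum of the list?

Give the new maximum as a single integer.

Answer: 45

Derivation:
Old max = 40 (at index 0)
Change: A[0] 40 -> 45
Changed element WAS the max -> may need rescan.
  Max of remaining elements: 38
  New max = max(45, 38) = 45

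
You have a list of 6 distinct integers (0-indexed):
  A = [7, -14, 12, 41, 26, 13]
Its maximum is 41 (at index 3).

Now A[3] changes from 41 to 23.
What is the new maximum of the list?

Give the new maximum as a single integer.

Answer: 26

Derivation:
Old max = 41 (at index 3)
Change: A[3] 41 -> 23
Changed element WAS the max -> may need rescan.
  Max of remaining elements: 26
  New max = max(23, 26) = 26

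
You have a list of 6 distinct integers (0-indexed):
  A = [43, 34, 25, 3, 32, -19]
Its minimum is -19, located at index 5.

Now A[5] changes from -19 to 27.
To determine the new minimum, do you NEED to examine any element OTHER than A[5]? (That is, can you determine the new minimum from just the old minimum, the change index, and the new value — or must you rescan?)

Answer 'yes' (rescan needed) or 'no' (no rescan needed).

Answer: yes

Derivation:
Old min = -19 at index 5
Change at index 5: -19 -> 27
Index 5 WAS the min and new value 27 > old min -19. Must rescan other elements to find the new min.
Needs rescan: yes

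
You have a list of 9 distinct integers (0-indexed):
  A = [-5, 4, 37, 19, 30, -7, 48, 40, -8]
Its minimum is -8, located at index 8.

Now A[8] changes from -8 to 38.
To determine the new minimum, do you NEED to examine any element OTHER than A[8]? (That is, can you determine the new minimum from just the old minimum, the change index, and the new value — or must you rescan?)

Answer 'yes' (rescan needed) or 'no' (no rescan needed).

Old min = -8 at index 8
Change at index 8: -8 -> 38
Index 8 WAS the min and new value 38 > old min -8. Must rescan other elements to find the new min.
Needs rescan: yes

Answer: yes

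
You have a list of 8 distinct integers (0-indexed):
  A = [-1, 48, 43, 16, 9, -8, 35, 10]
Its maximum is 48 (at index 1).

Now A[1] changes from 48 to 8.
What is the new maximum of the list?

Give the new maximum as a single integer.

Answer: 43

Derivation:
Old max = 48 (at index 1)
Change: A[1] 48 -> 8
Changed element WAS the max -> may need rescan.
  Max of remaining elements: 43
  New max = max(8, 43) = 43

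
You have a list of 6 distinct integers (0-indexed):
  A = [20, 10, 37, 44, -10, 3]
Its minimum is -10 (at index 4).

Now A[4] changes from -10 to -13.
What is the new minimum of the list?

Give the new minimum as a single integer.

Old min = -10 (at index 4)
Change: A[4] -10 -> -13
Changed element WAS the min. Need to check: is -13 still <= all others?
  Min of remaining elements: 3
  New min = min(-13, 3) = -13

Answer: -13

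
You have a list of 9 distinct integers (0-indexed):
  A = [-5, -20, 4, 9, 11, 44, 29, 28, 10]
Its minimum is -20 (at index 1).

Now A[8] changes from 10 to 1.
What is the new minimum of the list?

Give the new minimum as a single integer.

Answer: -20

Derivation:
Old min = -20 (at index 1)
Change: A[8] 10 -> 1
Changed element was NOT the old min.
  New min = min(old_min, new_val) = min(-20, 1) = -20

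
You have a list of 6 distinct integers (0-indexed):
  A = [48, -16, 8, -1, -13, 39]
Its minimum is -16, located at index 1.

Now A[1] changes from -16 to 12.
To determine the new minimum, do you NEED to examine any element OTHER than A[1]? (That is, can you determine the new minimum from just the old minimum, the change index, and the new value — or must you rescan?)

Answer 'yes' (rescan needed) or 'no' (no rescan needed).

Old min = -16 at index 1
Change at index 1: -16 -> 12
Index 1 WAS the min and new value 12 > old min -16. Must rescan other elements to find the new min.
Needs rescan: yes

Answer: yes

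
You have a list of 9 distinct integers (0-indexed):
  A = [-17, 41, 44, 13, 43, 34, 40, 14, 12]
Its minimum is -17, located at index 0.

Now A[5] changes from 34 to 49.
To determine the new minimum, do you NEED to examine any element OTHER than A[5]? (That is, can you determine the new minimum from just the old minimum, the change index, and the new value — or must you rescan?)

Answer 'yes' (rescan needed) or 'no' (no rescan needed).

Answer: no

Derivation:
Old min = -17 at index 0
Change at index 5: 34 -> 49
Index 5 was NOT the min. New min = min(-17, 49). No rescan of other elements needed.
Needs rescan: no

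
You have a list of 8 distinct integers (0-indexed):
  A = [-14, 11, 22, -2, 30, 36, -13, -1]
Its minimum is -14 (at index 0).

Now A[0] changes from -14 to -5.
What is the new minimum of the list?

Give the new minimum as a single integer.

Answer: -13

Derivation:
Old min = -14 (at index 0)
Change: A[0] -14 -> -5
Changed element WAS the min. Need to check: is -5 still <= all others?
  Min of remaining elements: -13
  New min = min(-5, -13) = -13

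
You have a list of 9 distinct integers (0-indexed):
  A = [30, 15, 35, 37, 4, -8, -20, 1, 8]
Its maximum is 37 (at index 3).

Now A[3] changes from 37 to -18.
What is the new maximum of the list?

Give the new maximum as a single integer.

Old max = 37 (at index 3)
Change: A[3] 37 -> -18
Changed element WAS the max -> may need rescan.
  Max of remaining elements: 35
  New max = max(-18, 35) = 35

Answer: 35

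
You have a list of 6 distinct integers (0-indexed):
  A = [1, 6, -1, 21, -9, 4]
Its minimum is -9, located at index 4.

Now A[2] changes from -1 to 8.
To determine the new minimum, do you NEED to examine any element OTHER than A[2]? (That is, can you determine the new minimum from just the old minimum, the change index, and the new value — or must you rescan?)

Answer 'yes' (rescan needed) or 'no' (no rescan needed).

Old min = -9 at index 4
Change at index 2: -1 -> 8
Index 2 was NOT the min. New min = min(-9, 8). No rescan of other elements needed.
Needs rescan: no

Answer: no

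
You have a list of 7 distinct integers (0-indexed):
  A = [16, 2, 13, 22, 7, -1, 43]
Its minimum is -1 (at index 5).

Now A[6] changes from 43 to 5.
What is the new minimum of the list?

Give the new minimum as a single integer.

Answer: -1

Derivation:
Old min = -1 (at index 5)
Change: A[6] 43 -> 5
Changed element was NOT the old min.
  New min = min(old_min, new_val) = min(-1, 5) = -1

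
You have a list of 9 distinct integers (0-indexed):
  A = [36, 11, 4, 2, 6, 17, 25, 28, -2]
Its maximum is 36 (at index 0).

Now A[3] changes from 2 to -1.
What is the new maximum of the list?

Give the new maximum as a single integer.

Answer: 36

Derivation:
Old max = 36 (at index 0)
Change: A[3] 2 -> -1
Changed element was NOT the old max.
  New max = max(old_max, new_val) = max(36, -1) = 36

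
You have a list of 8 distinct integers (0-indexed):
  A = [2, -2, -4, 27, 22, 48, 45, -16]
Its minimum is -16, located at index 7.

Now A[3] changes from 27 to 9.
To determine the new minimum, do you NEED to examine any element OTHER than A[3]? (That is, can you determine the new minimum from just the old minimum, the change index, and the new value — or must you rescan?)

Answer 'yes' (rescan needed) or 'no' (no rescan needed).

Answer: no

Derivation:
Old min = -16 at index 7
Change at index 3: 27 -> 9
Index 3 was NOT the min. New min = min(-16, 9). No rescan of other elements needed.
Needs rescan: no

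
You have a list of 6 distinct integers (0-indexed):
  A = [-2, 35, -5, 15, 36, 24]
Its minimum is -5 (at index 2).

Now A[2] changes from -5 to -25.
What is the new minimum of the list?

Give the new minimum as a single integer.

Answer: -25

Derivation:
Old min = -5 (at index 2)
Change: A[2] -5 -> -25
Changed element WAS the min. Need to check: is -25 still <= all others?
  Min of remaining elements: -2
  New min = min(-25, -2) = -25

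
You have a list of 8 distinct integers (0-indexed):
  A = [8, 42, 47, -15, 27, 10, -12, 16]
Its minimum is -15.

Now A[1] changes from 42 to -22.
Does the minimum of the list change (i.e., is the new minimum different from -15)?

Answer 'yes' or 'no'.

Old min = -15
Change: A[1] 42 -> -22
Changed element was NOT the min; min changes only if -22 < -15.
New min = -22; changed? yes

Answer: yes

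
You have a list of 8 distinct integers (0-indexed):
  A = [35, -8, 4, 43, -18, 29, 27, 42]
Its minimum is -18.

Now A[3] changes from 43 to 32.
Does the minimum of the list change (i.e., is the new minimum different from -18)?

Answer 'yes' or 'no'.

Answer: no

Derivation:
Old min = -18
Change: A[3] 43 -> 32
Changed element was NOT the min; min changes only if 32 < -18.
New min = -18; changed? no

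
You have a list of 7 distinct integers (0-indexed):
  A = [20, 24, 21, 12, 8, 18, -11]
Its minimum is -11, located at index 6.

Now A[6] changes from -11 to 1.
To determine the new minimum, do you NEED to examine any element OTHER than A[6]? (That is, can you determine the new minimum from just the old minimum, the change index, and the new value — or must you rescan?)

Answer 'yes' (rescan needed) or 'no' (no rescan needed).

Old min = -11 at index 6
Change at index 6: -11 -> 1
Index 6 WAS the min and new value 1 > old min -11. Must rescan other elements to find the new min.
Needs rescan: yes

Answer: yes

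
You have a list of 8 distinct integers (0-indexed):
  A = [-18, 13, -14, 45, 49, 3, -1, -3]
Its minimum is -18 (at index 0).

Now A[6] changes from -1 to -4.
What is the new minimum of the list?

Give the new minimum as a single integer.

Answer: -18

Derivation:
Old min = -18 (at index 0)
Change: A[6] -1 -> -4
Changed element was NOT the old min.
  New min = min(old_min, new_val) = min(-18, -4) = -18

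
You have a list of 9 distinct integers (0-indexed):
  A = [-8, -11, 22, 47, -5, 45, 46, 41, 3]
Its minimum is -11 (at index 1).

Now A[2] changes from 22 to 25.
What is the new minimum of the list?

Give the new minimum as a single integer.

Answer: -11

Derivation:
Old min = -11 (at index 1)
Change: A[2] 22 -> 25
Changed element was NOT the old min.
  New min = min(old_min, new_val) = min(-11, 25) = -11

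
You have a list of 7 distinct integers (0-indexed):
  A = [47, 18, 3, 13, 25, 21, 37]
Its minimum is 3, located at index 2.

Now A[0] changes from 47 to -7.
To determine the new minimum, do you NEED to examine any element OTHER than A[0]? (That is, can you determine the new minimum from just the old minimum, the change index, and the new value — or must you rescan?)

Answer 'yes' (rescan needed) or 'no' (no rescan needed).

Answer: no

Derivation:
Old min = 3 at index 2
Change at index 0: 47 -> -7
Index 0 was NOT the min. New min = min(3, -7). No rescan of other elements needed.
Needs rescan: no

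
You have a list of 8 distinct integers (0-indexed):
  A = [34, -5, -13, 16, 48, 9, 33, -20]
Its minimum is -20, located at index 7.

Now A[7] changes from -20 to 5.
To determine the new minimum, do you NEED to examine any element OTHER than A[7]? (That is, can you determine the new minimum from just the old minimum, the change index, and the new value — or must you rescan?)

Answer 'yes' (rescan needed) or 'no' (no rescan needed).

Old min = -20 at index 7
Change at index 7: -20 -> 5
Index 7 WAS the min and new value 5 > old min -20. Must rescan other elements to find the new min.
Needs rescan: yes

Answer: yes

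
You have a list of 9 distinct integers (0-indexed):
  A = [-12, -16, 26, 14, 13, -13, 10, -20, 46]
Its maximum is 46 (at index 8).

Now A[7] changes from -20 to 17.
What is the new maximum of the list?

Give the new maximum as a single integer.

Old max = 46 (at index 8)
Change: A[7] -20 -> 17
Changed element was NOT the old max.
  New max = max(old_max, new_val) = max(46, 17) = 46

Answer: 46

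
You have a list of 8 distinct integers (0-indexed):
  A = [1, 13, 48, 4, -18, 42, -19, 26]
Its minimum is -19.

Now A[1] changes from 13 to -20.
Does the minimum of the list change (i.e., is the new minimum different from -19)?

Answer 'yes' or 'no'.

Answer: yes

Derivation:
Old min = -19
Change: A[1] 13 -> -20
Changed element was NOT the min; min changes only if -20 < -19.
New min = -20; changed? yes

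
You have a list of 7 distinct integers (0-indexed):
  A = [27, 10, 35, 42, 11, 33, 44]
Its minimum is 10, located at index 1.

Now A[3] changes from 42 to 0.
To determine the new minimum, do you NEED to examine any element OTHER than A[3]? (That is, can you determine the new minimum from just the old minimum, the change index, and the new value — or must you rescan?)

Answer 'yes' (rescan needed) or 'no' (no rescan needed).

Answer: no

Derivation:
Old min = 10 at index 1
Change at index 3: 42 -> 0
Index 3 was NOT the min. New min = min(10, 0). No rescan of other elements needed.
Needs rescan: no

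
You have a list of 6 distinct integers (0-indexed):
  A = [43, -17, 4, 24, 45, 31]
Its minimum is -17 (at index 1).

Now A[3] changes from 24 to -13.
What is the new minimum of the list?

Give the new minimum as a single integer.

Old min = -17 (at index 1)
Change: A[3] 24 -> -13
Changed element was NOT the old min.
  New min = min(old_min, new_val) = min(-17, -13) = -17

Answer: -17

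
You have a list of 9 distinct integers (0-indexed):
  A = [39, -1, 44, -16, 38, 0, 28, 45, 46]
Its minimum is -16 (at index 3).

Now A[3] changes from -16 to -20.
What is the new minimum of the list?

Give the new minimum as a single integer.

Old min = -16 (at index 3)
Change: A[3] -16 -> -20
Changed element WAS the min. Need to check: is -20 still <= all others?
  Min of remaining elements: -1
  New min = min(-20, -1) = -20

Answer: -20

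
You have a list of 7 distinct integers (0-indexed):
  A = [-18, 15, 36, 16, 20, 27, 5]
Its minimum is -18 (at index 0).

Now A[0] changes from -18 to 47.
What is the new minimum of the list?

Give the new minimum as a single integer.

Answer: 5

Derivation:
Old min = -18 (at index 0)
Change: A[0] -18 -> 47
Changed element WAS the min. Need to check: is 47 still <= all others?
  Min of remaining elements: 5
  New min = min(47, 5) = 5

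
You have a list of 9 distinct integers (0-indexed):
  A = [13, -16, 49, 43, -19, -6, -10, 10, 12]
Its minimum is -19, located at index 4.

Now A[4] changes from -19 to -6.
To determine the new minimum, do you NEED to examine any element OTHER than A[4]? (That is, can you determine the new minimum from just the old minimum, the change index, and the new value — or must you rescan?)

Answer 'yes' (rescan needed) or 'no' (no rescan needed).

Answer: yes

Derivation:
Old min = -19 at index 4
Change at index 4: -19 -> -6
Index 4 WAS the min and new value -6 > old min -19. Must rescan other elements to find the new min.
Needs rescan: yes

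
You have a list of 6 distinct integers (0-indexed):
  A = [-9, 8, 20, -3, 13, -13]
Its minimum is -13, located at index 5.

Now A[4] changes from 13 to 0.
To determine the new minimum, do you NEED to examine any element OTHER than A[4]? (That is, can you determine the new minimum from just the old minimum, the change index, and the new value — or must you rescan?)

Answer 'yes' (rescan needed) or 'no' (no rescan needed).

Old min = -13 at index 5
Change at index 4: 13 -> 0
Index 4 was NOT the min. New min = min(-13, 0). No rescan of other elements needed.
Needs rescan: no

Answer: no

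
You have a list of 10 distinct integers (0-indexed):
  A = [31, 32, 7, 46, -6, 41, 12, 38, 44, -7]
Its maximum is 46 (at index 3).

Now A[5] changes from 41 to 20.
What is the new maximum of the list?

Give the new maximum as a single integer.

Old max = 46 (at index 3)
Change: A[5] 41 -> 20
Changed element was NOT the old max.
  New max = max(old_max, new_val) = max(46, 20) = 46

Answer: 46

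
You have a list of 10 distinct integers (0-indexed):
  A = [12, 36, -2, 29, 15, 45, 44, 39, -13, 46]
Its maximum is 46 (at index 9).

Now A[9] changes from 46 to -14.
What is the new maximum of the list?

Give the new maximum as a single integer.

Old max = 46 (at index 9)
Change: A[9] 46 -> -14
Changed element WAS the max -> may need rescan.
  Max of remaining elements: 45
  New max = max(-14, 45) = 45

Answer: 45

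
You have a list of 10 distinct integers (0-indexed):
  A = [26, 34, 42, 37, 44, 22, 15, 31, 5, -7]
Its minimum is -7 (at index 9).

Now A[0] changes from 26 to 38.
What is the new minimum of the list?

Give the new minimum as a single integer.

Answer: -7

Derivation:
Old min = -7 (at index 9)
Change: A[0] 26 -> 38
Changed element was NOT the old min.
  New min = min(old_min, new_val) = min(-7, 38) = -7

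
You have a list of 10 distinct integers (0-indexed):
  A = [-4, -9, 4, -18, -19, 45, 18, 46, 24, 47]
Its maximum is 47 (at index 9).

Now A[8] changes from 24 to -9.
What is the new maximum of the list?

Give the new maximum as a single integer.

Answer: 47

Derivation:
Old max = 47 (at index 9)
Change: A[8] 24 -> -9
Changed element was NOT the old max.
  New max = max(old_max, new_val) = max(47, -9) = 47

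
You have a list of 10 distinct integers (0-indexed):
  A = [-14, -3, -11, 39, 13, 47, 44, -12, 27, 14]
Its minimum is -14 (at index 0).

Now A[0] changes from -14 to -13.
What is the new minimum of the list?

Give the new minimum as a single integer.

Old min = -14 (at index 0)
Change: A[0] -14 -> -13
Changed element WAS the min. Need to check: is -13 still <= all others?
  Min of remaining elements: -12
  New min = min(-13, -12) = -13

Answer: -13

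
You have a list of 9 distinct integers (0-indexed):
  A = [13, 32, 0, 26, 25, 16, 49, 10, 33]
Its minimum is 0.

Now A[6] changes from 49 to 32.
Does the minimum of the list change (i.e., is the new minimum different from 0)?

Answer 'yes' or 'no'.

Answer: no

Derivation:
Old min = 0
Change: A[6] 49 -> 32
Changed element was NOT the min; min changes only if 32 < 0.
New min = 0; changed? no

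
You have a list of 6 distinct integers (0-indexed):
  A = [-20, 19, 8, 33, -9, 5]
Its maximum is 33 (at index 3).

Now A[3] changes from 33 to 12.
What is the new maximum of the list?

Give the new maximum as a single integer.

Answer: 19

Derivation:
Old max = 33 (at index 3)
Change: A[3] 33 -> 12
Changed element WAS the max -> may need rescan.
  Max of remaining elements: 19
  New max = max(12, 19) = 19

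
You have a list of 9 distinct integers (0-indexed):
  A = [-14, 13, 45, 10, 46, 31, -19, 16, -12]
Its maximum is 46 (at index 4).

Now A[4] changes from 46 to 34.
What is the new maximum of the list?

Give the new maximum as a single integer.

Answer: 45

Derivation:
Old max = 46 (at index 4)
Change: A[4] 46 -> 34
Changed element WAS the max -> may need rescan.
  Max of remaining elements: 45
  New max = max(34, 45) = 45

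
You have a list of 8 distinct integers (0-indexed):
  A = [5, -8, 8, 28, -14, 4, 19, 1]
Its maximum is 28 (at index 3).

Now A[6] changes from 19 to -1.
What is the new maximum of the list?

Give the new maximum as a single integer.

Old max = 28 (at index 3)
Change: A[6] 19 -> -1
Changed element was NOT the old max.
  New max = max(old_max, new_val) = max(28, -1) = 28

Answer: 28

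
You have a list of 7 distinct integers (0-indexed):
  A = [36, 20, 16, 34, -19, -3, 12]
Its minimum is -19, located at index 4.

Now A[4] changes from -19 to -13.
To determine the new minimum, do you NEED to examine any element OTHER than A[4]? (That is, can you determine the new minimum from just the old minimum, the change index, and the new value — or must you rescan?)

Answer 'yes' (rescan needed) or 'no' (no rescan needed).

Answer: yes

Derivation:
Old min = -19 at index 4
Change at index 4: -19 -> -13
Index 4 WAS the min and new value -13 > old min -19. Must rescan other elements to find the new min.
Needs rescan: yes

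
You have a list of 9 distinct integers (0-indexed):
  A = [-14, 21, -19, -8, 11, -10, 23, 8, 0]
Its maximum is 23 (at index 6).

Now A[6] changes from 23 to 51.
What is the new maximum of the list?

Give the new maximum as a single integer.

Answer: 51

Derivation:
Old max = 23 (at index 6)
Change: A[6] 23 -> 51
Changed element WAS the max -> may need rescan.
  Max of remaining elements: 21
  New max = max(51, 21) = 51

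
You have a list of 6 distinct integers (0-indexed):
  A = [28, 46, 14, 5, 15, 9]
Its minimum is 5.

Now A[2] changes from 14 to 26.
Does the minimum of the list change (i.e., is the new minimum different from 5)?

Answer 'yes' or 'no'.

Answer: no

Derivation:
Old min = 5
Change: A[2] 14 -> 26
Changed element was NOT the min; min changes only if 26 < 5.
New min = 5; changed? no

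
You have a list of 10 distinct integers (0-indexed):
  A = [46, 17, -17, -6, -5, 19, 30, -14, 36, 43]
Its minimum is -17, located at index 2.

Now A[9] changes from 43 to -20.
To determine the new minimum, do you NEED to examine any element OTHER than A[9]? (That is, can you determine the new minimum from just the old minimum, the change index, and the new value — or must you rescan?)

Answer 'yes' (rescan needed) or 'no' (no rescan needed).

Answer: no

Derivation:
Old min = -17 at index 2
Change at index 9: 43 -> -20
Index 9 was NOT the min. New min = min(-17, -20). No rescan of other elements needed.
Needs rescan: no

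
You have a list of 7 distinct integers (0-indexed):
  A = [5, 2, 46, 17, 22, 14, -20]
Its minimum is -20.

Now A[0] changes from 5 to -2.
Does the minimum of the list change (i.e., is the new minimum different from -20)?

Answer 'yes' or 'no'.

Answer: no

Derivation:
Old min = -20
Change: A[0] 5 -> -2
Changed element was NOT the min; min changes only if -2 < -20.
New min = -20; changed? no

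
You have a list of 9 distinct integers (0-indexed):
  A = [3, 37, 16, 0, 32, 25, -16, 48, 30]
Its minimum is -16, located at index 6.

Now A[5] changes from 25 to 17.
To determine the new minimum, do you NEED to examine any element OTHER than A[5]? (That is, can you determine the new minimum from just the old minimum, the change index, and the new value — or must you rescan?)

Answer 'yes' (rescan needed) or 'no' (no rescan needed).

Old min = -16 at index 6
Change at index 5: 25 -> 17
Index 5 was NOT the min. New min = min(-16, 17). No rescan of other elements needed.
Needs rescan: no

Answer: no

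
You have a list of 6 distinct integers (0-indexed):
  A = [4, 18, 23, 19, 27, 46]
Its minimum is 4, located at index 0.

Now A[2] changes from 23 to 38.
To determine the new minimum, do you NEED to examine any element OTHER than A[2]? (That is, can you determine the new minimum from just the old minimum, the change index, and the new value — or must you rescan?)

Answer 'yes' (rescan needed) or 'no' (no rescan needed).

Answer: no

Derivation:
Old min = 4 at index 0
Change at index 2: 23 -> 38
Index 2 was NOT the min. New min = min(4, 38). No rescan of other elements needed.
Needs rescan: no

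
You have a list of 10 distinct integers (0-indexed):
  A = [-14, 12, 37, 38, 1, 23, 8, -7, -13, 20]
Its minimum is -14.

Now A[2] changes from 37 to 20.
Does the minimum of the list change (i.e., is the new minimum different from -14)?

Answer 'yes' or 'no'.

Answer: no

Derivation:
Old min = -14
Change: A[2] 37 -> 20
Changed element was NOT the min; min changes only if 20 < -14.
New min = -14; changed? no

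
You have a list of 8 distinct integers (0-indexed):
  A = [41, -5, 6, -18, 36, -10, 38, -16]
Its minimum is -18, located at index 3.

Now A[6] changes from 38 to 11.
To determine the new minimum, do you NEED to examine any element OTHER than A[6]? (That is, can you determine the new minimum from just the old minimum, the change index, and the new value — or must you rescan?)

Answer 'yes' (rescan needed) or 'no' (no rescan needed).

Old min = -18 at index 3
Change at index 6: 38 -> 11
Index 6 was NOT the min. New min = min(-18, 11). No rescan of other elements needed.
Needs rescan: no

Answer: no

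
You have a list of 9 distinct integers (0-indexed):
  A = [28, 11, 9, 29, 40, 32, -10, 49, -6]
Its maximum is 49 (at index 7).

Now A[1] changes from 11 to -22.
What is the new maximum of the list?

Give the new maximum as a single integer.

Old max = 49 (at index 7)
Change: A[1] 11 -> -22
Changed element was NOT the old max.
  New max = max(old_max, new_val) = max(49, -22) = 49

Answer: 49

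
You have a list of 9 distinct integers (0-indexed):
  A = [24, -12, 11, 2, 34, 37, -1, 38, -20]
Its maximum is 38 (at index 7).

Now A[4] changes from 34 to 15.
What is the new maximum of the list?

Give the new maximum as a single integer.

Old max = 38 (at index 7)
Change: A[4] 34 -> 15
Changed element was NOT the old max.
  New max = max(old_max, new_val) = max(38, 15) = 38

Answer: 38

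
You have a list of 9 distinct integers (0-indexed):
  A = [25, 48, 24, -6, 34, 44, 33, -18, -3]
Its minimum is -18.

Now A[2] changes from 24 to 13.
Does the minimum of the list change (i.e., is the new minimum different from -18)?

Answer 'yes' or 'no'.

Old min = -18
Change: A[2] 24 -> 13
Changed element was NOT the min; min changes only if 13 < -18.
New min = -18; changed? no

Answer: no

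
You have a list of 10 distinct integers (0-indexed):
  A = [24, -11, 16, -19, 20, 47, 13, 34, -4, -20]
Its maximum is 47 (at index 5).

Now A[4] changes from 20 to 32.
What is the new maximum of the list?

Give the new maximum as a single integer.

Answer: 47

Derivation:
Old max = 47 (at index 5)
Change: A[4] 20 -> 32
Changed element was NOT the old max.
  New max = max(old_max, new_val) = max(47, 32) = 47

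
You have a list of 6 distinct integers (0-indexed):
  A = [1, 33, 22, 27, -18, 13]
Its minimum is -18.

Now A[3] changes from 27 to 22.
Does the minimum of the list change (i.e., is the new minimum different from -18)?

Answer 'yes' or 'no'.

Answer: no

Derivation:
Old min = -18
Change: A[3] 27 -> 22
Changed element was NOT the min; min changes only if 22 < -18.
New min = -18; changed? no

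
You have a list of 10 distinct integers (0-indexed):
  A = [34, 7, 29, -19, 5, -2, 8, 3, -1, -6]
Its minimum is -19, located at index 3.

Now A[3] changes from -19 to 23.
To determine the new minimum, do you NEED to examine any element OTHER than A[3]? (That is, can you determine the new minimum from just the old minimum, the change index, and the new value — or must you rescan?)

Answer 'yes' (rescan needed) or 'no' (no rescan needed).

Answer: yes

Derivation:
Old min = -19 at index 3
Change at index 3: -19 -> 23
Index 3 WAS the min and new value 23 > old min -19. Must rescan other elements to find the new min.
Needs rescan: yes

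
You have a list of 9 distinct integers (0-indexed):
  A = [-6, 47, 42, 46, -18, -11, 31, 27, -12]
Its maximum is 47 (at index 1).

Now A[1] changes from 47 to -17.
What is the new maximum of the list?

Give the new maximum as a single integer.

Answer: 46

Derivation:
Old max = 47 (at index 1)
Change: A[1] 47 -> -17
Changed element WAS the max -> may need rescan.
  Max of remaining elements: 46
  New max = max(-17, 46) = 46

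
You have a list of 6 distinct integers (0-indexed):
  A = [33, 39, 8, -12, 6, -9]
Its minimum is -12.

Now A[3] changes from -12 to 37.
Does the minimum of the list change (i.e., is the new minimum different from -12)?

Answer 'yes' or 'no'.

Old min = -12
Change: A[3] -12 -> 37
Changed element was the min; new min must be rechecked.
New min = -9; changed? yes

Answer: yes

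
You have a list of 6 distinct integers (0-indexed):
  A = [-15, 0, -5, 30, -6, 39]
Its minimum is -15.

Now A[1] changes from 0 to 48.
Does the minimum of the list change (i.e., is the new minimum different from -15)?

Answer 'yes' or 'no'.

Answer: no

Derivation:
Old min = -15
Change: A[1] 0 -> 48
Changed element was NOT the min; min changes only if 48 < -15.
New min = -15; changed? no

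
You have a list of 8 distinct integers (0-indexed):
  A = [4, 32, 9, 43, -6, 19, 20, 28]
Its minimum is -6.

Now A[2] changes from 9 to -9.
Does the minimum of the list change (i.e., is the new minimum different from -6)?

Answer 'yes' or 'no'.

Old min = -6
Change: A[2] 9 -> -9
Changed element was NOT the min; min changes only if -9 < -6.
New min = -9; changed? yes

Answer: yes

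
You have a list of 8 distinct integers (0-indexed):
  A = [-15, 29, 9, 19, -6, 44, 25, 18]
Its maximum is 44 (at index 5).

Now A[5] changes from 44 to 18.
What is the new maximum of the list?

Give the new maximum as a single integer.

Answer: 29

Derivation:
Old max = 44 (at index 5)
Change: A[5] 44 -> 18
Changed element WAS the max -> may need rescan.
  Max of remaining elements: 29
  New max = max(18, 29) = 29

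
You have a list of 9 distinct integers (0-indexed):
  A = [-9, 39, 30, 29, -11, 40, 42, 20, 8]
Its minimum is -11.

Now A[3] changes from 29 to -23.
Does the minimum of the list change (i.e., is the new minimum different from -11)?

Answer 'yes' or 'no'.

Old min = -11
Change: A[3] 29 -> -23
Changed element was NOT the min; min changes only if -23 < -11.
New min = -23; changed? yes

Answer: yes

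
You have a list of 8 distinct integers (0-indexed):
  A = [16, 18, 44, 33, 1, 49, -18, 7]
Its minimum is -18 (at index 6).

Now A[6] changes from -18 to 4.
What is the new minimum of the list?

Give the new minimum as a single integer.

Old min = -18 (at index 6)
Change: A[6] -18 -> 4
Changed element WAS the min. Need to check: is 4 still <= all others?
  Min of remaining elements: 1
  New min = min(4, 1) = 1

Answer: 1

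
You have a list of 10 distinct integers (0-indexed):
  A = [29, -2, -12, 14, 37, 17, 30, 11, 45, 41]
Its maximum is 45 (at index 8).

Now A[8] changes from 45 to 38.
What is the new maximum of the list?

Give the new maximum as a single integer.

Answer: 41

Derivation:
Old max = 45 (at index 8)
Change: A[8] 45 -> 38
Changed element WAS the max -> may need rescan.
  Max of remaining elements: 41
  New max = max(38, 41) = 41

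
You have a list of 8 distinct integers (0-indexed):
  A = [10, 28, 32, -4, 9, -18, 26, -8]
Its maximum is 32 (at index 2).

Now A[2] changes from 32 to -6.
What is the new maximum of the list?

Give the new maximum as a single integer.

Answer: 28

Derivation:
Old max = 32 (at index 2)
Change: A[2] 32 -> -6
Changed element WAS the max -> may need rescan.
  Max of remaining elements: 28
  New max = max(-6, 28) = 28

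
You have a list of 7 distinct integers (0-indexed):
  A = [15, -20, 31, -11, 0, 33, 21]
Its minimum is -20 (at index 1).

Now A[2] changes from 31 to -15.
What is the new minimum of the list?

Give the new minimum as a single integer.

Old min = -20 (at index 1)
Change: A[2] 31 -> -15
Changed element was NOT the old min.
  New min = min(old_min, new_val) = min(-20, -15) = -20

Answer: -20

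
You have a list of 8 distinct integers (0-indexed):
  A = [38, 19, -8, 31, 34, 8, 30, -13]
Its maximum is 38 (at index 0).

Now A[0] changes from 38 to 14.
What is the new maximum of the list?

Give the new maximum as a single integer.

Old max = 38 (at index 0)
Change: A[0] 38 -> 14
Changed element WAS the max -> may need rescan.
  Max of remaining elements: 34
  New max = max(14, 34) = 34

Answer: 34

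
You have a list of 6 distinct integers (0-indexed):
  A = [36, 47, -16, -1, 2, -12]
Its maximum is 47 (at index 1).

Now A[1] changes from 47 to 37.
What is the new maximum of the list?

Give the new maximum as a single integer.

Answer: 37

Derivation:
Old max = 47 (at index 1)
Change: A[1] 47 -> 37
Changed element WAS the max -> may need rescan.
  Max of remaining elements: 36
  New max = max(37, 36) = 37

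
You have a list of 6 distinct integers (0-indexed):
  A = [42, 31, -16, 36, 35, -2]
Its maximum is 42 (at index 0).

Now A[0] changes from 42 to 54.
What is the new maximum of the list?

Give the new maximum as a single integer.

Answer: 54

Derivation:
Old max = 42 (at index 0)
Change: A[0] 42 -> 54
Changed element WAS the max -> may need rescan.
  Max of remaining elements: 36
  New max = max(54, 36) = 54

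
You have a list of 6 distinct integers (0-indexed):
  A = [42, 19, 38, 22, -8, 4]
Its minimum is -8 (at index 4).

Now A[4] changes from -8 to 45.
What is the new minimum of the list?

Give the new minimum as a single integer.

Old min = -8 (at index 4)
Change: A[4] -8 -> 45
Changed element WAS the min. Need to check: is 45 still <= all others?
  Min of remaining elements: 4
  New min = min(45, 4) = 4

Answer: 4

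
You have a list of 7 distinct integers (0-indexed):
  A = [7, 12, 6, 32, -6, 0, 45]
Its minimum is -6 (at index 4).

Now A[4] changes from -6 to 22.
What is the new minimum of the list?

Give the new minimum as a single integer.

Old min = -6 (at index 4)
Change: A[4] -6 -> 22
Changed element WAS the min. Need to check: is 22 still <= all others?
  Min of remaining elements: 0
  New min = min(22, 0) = 0

Answer: 0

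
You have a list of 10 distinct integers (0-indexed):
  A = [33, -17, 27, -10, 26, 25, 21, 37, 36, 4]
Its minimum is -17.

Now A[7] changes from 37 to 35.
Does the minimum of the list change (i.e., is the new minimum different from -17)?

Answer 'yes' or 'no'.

Old min = -17
Change: A[7] 37 -> 35
Changed element was NOT the min; min changes only if 35 < -17.
New min = -17; changed? no

Answer: no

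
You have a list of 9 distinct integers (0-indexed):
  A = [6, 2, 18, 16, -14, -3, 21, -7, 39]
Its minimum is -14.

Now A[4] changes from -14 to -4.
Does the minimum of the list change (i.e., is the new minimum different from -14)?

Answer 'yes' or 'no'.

Answer: yes

Derivation:
Old min = -14
Change: A[4] -14 -> -4
Changed element was the min; new min must be rechecked.
New min = -7; changed? yes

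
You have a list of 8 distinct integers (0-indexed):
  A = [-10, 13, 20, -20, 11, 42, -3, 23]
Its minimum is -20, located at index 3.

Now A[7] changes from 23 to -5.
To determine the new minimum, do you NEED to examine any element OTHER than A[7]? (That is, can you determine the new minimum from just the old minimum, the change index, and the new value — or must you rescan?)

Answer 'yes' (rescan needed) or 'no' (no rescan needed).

Old min = -20 at index 3
Change at index 7: 23 -> -5
Index 7 was NOT the min. New min = min(-20, -5). No rescan of other elements needed.
Needs rescan: no

Answer: no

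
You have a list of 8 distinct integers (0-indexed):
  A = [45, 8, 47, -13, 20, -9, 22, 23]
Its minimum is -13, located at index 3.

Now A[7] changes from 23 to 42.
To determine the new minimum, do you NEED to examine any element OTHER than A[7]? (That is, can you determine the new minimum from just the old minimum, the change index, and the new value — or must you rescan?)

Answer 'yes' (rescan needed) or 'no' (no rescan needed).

Answer: no

Derivation:
Old min = -13 at index 3
Change at index 7: 23 -> 42
Index 7 was NOT the min. New min = min(-13, 42). No rescan of other elements needed.
Needs rescan: no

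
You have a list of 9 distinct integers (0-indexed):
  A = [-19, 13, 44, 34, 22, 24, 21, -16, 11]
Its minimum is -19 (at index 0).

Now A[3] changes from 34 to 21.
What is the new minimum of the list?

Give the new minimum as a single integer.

Answer: -19

Derivation:
Old min = -19 (at index 0)
Change: A[3] 34 -> 21
Changed element was NOT the old min.
  New min = min(old_min, new_val) = min(-19, 21) = -19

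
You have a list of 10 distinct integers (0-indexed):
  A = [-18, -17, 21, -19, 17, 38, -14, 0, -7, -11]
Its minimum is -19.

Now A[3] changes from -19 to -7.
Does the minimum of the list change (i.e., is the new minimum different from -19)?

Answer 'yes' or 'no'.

Answer: yes

Derivation:
Old min = -19
Change: A[3] -19 -> -7
Changed element was the min; new min must be rechecked.
New min = -18; changed? yes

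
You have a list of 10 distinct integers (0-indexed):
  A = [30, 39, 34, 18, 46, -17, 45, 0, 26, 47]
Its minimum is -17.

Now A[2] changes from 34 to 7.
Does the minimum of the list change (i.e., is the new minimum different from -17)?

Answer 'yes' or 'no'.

Old min = -17
Change: A[2] 34 -> 7
Changed element was NOT the min; min changes only if 7 < -17.
New min = -17; changed? no

Answer: no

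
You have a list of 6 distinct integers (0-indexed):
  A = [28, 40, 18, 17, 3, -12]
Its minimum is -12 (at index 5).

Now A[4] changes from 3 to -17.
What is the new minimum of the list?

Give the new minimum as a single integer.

Old min = -12 (at index 5)
Change: A[4] 3 -> -17
Changed element was NOT the old min.
  New min = min(old_min, new_val) = min(-12, -17) = -17

Answer: -17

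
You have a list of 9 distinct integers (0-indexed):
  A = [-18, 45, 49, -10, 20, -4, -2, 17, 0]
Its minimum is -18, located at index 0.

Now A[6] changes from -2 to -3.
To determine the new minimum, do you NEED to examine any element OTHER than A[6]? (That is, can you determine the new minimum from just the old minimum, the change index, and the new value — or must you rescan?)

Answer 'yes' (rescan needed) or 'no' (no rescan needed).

Answer: no

Derivation:
Old min = -18 at index 0
Change at index 6: -2 -> -3
Index 6 was NOT the min. New min = min(-18, -3). No rescan of other elements needed.
Needs rescan: no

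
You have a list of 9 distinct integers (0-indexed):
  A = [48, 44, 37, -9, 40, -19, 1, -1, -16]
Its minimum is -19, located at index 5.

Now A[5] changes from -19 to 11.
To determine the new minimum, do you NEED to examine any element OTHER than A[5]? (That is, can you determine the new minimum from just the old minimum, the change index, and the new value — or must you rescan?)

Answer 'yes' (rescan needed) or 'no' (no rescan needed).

Old min = -19 at index 5
Change at index 5: -19 -> 11
Index 5 WAS the min and new value 11 > old min -19. Must rescan other elements to find the new min.
Needs rescan: yes

Answer: yes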